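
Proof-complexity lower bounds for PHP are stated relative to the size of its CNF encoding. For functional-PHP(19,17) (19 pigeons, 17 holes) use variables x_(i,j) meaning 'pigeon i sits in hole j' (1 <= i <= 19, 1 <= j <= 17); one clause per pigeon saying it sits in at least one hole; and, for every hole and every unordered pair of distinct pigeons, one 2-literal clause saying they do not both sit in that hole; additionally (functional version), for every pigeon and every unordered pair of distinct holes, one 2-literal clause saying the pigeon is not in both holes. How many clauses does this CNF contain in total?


functional-PHP(19,17): 19 pigeons, 17 holes, 19*17 = 323 variables.
- pigeon clauses: one per pigeon -> 19 clauses
- hole clauses: 17 holes * C(19,2) = 17 * 171 -> 2907 clauses
- functional clauses: 19 pigeons * C(17,2) = 19 * 136 -> 2584 clauses
Total clauses = 19 + 2907 + 2584 = 5510

5510


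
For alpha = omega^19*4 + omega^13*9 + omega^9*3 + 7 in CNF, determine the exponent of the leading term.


CNF: omega^19*4 + omega^13*9 + omega^9*3 + 7
The leading term is omega^19*4, which has exponent 19.

19


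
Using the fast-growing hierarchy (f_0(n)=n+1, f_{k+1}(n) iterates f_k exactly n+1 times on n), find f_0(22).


f_0(22) = 22 + 1 = 23

23


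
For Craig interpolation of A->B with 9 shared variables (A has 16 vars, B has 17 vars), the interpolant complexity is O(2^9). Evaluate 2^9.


Shared atoms = 9
Craig interpolant size bound = 2^9
= 512

512


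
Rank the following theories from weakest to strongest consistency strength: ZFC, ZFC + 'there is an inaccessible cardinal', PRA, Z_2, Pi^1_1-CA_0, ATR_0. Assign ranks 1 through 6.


Ordering by consistency strength:
1. PRA
2. ATR_0
3. Pi^1_1-CA_0
4. Z_2
5. ZFC
6. ZFC + 'there is an inaccessible cardinal'


ZFC=5, ZFC + 'there is an inaccessible cardinal'=6, PRA=1, Z_2=4, Pi^1_1-CA_0=3, ATR_0=2


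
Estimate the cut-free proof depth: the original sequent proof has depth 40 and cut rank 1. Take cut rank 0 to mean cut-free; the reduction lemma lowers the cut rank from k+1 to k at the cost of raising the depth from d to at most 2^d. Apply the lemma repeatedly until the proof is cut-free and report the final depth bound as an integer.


Each rank reduction sends depth d to at most 2^d; cut rank r needs r reductions.
2_0(40) = 40
2_1(40) = 2^40 = 1099511627776
Cut-free depth bound = 1099511627776

1099511627776


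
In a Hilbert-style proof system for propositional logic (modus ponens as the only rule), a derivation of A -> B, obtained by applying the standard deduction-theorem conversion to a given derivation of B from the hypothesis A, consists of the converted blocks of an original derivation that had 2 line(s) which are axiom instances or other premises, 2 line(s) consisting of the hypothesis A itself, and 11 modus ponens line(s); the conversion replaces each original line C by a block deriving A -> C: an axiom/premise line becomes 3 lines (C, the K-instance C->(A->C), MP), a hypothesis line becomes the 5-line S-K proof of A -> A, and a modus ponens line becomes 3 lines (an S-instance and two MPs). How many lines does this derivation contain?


Deduction-theorem conversion, block by block:
- 2 axiom/premise lines -> 3 lines each = 6
- 2 hypothesis lines -> 5 lines each (identity proof A->A) = 10
- 11 MP lines -> 3 lines each (S-instance, MP, MP) = 33
Total = 6 + 10 + 33 = 49 lines.

49


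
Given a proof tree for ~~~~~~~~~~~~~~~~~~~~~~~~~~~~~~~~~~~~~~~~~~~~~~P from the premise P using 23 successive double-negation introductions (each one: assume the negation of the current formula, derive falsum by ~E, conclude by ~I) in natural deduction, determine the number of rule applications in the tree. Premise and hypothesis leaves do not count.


Each double-negation introduction (from C infer ~~C) uses 2 inference nodes: one ~E (C and ~C give falsum) and one ~I (discharge ~C).
23 double negations = 23 * 2 = 46 inference nodes.

46


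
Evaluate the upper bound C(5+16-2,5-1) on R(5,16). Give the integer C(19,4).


R(5,16) <= C(5+16-2, 5-1) = C(19, 4)
C(19, 4) = 19! / (4! * 15!)
= 3876

3876


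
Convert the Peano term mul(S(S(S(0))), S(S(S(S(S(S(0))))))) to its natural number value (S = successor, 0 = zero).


mul(S^3(0), S^6(0)):
S^3(0) = 3
S^6(0) = 6
3 * 6 = 18

18


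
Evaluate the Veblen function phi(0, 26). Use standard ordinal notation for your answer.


phi(0, 26):
phi(0, beta) = omega^beta by definition.
phi(0, 26) = omega^26

omega^26


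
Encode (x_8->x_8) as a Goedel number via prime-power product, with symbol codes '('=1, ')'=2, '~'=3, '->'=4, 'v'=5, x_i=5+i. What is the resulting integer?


Formula: (x_8->x_8)
Symbol codes: [1, 13, 4, 13, 2]
Primes: [2, 3, 5, 7, 11]
p_1^1 = 2^1 = 2
p_2^13 = 3^13 = 1594323
p_3^4 = 5^4 = 625
p_4^13 = 7^13 = 96889010407
p_5^2 = 11^2 = 121
Product = 23363947133041818476250

23363947133041818476250


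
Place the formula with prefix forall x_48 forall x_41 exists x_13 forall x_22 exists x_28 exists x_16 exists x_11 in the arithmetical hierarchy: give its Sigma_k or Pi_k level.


Leading quantifier is forall, so the class is Pi.
Number of quantifier blocks = alternations + 1 = 3 + 1 = 4.
Classification: Pi_4

Pi_4


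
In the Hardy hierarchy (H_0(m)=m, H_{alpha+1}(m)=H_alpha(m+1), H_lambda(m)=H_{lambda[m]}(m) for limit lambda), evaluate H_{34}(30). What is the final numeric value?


H_34(30):
For finite ordinals k, H_k(n) = n + k (each successor step adds 1).
H_34(30) = 30 + 34 = 64

64


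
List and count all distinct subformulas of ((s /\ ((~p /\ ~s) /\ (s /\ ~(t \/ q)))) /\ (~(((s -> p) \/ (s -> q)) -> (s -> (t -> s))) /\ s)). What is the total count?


Formula: ((s /\ ((~p /\ ~s) /\ (s /\ ~(t \/ q)))) /\ (~(((s -> p) \/ (s -> q)) -> (s -> (t -> s))) /\ s))
Subformulas found:
  1. q
  2. s
  3. t
  4. p
  5. ~p
  6. ~s
  7. (t -> s)
  8. (s -> p)
  9. (s -> q)
  10. (t \/ q)
  11. ~(t \/ q)
  12. (~p /\ ~s)
  13. (s -> (t -> s))
  14. (s /\ ~(t \/ q))
  15. ((s -> p) \/ (s -> q))
  16. ((~p /\ ~s) /\ (s /\ ~(t \/ q)))
  17. (s /\ ((~p /\ ~s) /\ (s /\ ~(t \/ q))))
  18. (((s -> p) \/ (s -> q)) -> (s -> (t -> s)))
  19. ~(((s -> p) \/ (s -> q)) -> (s -> (t -> s)))
  20. (~(((s -> p) \/ (s -> q)) -> (s -> (t -> s))) /\ s)
  21. ((s /\ ((~p /\ ~s) /\ (s /\ ~(t \/ q)))) /\ (~(((s -> p) \/ (s -> q)) -> (s -> (t -> s))) /\ s))
Total distinct subformulas = 21

21


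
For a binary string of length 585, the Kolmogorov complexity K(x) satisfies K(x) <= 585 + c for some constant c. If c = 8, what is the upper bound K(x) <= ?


K(x) <= |x| + c = 585 + 8 = 593

593


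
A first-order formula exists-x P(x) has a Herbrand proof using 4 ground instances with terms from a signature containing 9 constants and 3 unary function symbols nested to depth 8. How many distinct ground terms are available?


Herbrand terms by depth:
Depth 0: 9 constants
Depth 1: 27 new terms (running total: 36)
Depth 2: 81 new terms (running total: 117)
Depth 3: 243 new terms (running total: 360)
Depth 4: 729 new terms (running total: 1089)
Depth 5: 2187 new terms (running total: 3276)
Depth 6: 6561 new terms (running total: 9837)
Depth 7: 19683 new terms (running total: 29520)
Depth 8: 59049 new terms (running total: 88569)
Total distinct ground terms = 88569

88569


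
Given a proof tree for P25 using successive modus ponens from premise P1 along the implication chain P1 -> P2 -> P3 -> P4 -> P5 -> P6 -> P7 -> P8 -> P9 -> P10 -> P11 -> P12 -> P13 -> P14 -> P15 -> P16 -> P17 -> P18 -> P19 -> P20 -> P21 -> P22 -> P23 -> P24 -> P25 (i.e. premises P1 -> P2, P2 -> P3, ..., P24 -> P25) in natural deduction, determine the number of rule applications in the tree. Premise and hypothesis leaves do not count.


We have a chain: P1 -> P2 -> P3 -> P4 -> P5 -> P6 -> P7 -> P8 -> P9 -> P10 -> P11 -> P12 -> P13 -> P14 -> P15 -> P16 -> P17 -> P18 -> P19 -> P20 -> P21 -> P22 -> P23 -> P24 -> P25.
Each modus ponens application produces the next variable.
The chain has 25 propositions, so 25-1 = 24 modus ponens steps.
Total inference nodes = 24

24


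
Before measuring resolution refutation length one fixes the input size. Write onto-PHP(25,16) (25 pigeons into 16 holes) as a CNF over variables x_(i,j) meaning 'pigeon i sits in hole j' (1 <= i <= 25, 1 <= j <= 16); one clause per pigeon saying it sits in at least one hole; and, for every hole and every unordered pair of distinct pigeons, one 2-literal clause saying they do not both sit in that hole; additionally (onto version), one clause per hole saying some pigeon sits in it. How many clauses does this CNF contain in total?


onto-PHP(25,16): 25 pigeons, 16 holes, 25*16 = 400 variables.
- pigeon clauses: one per pigeon -> 25 clauses
- hole clauses: 16 holes * C(25,2) = 16 * 300 -> 4800 clauses
- onto clauses: one per hole -> 16 clauses
Total clauses = 25 + 4800 + 16 = 4841

4841


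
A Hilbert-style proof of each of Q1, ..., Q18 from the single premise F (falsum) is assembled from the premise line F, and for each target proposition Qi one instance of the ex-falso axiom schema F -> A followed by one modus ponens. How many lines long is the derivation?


Ex falso, line by line:
- 1 premise line (F)
- 18 targets, each needing 1 axiom instance (F -> Qi) + 1 MP = 2 lines: 2 * 18 = 36
Total = 1 + 36 = 37 lines.

37


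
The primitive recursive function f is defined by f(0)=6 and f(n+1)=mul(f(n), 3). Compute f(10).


f(0) = 6
f(1) = mul(f(0), 3) = mul(6, 3) = 18
f(2) = mul(f(1), 3) = mul(18, 3) = 54
f(3) = mul(f(2), 3) = mul(54, 3) = 162
f(4) = mul(f(3), 3) = mul(162, 3) = 486
f(5) = mul(f(4), 3) = mul(486, 3) = 1458
f(6) = mul(f(5), 3) = mul(1458, 3) = 4374
f(7) = mul(f(6), 3) = mul(4374, 3) = 13122
f(8) = mul(f(7), 3) = mul(13122, 3) = 39366
f(9) = mul(f(8), 3) = mul(39366, 3) = 118098
f(10) = mul(f(9), 3) = mul(118098, 3) = 354294


354294


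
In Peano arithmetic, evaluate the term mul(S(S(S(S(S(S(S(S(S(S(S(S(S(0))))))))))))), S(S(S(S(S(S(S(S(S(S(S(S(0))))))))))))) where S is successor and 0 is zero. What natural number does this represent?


mul(S^13(0), S^12(0)):
S^13(0) = 13
S^12(0) = 12
13 * 12 = 156

156


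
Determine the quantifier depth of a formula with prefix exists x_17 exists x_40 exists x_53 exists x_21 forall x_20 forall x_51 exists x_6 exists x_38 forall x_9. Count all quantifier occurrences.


Quantifier prefix has 9 quantifier symbols.
Quantifier depth = 9

9


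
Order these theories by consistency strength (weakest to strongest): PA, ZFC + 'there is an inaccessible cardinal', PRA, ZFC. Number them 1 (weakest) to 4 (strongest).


Ordering by consistency strength:
1. PRA
2. PA
3. ZFC
4. ZFC + 'there is an inaccessible cardinal'


PA=2, ZFC + 'there is an inaccessible cardinal'=4, PRA=1, ZFC=3


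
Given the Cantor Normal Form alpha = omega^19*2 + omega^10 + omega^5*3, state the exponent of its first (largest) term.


CNF: omega^19*2 + omega^10 + omega^5*3
The leading term is omega^19*2, which has exponent 19.

19


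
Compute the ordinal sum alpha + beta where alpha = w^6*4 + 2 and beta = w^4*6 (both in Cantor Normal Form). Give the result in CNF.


Ordinal addition (w^6*4 + 2) + w^4*6:
alpha's leading term has exponent 6 > beta's exponent 4, so it survives.
alpha's tail term has exponent 0 < beta's exponent 4, so it is absorbed by beta.
In ordinal addition, any term followed by a strictly larger-exponent term is absorbed.
Result = w^6*4 + w^4*6

w^6*4 + w^4*6


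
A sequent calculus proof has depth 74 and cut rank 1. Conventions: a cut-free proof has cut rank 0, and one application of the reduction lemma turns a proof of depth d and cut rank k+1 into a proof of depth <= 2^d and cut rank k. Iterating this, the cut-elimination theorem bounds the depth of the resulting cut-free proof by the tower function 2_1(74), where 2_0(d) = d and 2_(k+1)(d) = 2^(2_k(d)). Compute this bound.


Each rank reduction sends depth d to at most 2^d; cut rank r needs r reductions.
2_0(74) = 74
2_1(74) = 2^74 = 18889465931478580854784
Cut-free depth bound = 18889465931478580854784

18889465931478580854784


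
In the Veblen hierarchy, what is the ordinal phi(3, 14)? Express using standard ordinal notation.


phi(3, 14):
phi(3, beta) = eta_beta (the beta-th eta number, fixed point of zeta).
phi(3, 14) = eta_14

eta_14


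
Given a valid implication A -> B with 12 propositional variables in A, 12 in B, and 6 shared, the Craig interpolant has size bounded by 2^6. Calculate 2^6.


Shared atoms = 6
Craig interpolant size bound = 2^6
= 64

64


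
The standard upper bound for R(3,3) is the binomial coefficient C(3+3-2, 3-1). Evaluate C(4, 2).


R(3,3) <= C(3+3-2, 3-1) = C(4, 2)
C(4, 2) = 4! / (2! * 2!)
= 6

6


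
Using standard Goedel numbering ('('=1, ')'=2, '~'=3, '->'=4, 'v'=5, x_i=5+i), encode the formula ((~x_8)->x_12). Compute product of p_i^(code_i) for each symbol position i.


Formula: ((~x_8)->x_12)
Symbol codes: [1, 1, 3, 13, 2, 4, 17, 2]
Primes: [2, 3, 5, 7, 11, 13, 17, 19]
p_1^1 = 2^1 = 2
p_2^1 = 3^1 = 3
p_3^3 = 5^3 = 125
p_4^13 = 7^13 = 96889010407
p_5^2 = 11^2 = 121
p_6^4 = 13^4 = 28561
p_7^17 = 17^17 = 827240261886336764177
p_8^2 = 19^2 = 361
Product = 74995193231138262149135194580120021053949250

74995193231138262149135194580120021053949250


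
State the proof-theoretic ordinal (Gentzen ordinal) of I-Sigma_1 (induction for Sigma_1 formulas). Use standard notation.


The proof-theoretic ordinal of I-Sigma_1 (induction for Sigma_1 formulas) is a standard result in ordinal analysis.
This ordinal is the supremum of order types of primitive recursive well-orderings
that the theory can prove to be well-ordered.
For I-Sigma_1 (induction for Sigma_1 formulas), the proof-theoretic ordinal is omega^omega.

omega^omega


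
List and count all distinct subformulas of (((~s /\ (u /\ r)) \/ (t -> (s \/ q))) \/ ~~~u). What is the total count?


Formula: (((~s /\ (u /\ r)) \/ (t -> (s \/ q))) \/ ~~~u)
Subformulas found:
  1. q
  2. u
  3. s
  4. r
  5. t
  6. ~s
  7. ~u
  8. ~~u
  9. ~~~u
  10. (s \/ q)
  11. (u /\ r)
  12. (t -> (s \/ q))
  13. (~s /\ (u /\ r))
  14. ((~s /\ (u /\ r)) \/ (t -> (s \/ q)))
  15. (((~s /\ (u /\ r)) \/ (t -> (s \/ q))) \/ ~~~u)
Total distinct subformulas = 15

15


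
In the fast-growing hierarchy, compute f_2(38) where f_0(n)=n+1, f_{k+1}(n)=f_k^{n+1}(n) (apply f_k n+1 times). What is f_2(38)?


f_2(38) = f_1^39(38)
f_1(m) = 2m + 1.
Iterating: f_1^k(n) = 2^k*(n+1) - 1.
f_2(38) = 2^39*(38+1) - 1 = 549755813888*39 - 1 = 21440476741631

21440476741631


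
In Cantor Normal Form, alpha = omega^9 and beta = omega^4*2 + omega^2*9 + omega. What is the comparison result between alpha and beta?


Compare term by term from highest exponent:
alpha = omega^9
beta = omega^4*2 + omega^2*9 + omega
Term 1: alpha has omega^9*1, beta has omega^4*2
Term 2: alpha has omega^0*0, beta has omega^2*9
Term 3: alpha has omega^0*0, beta has omega^1*1
Result: alpha > beta

alpha > beta


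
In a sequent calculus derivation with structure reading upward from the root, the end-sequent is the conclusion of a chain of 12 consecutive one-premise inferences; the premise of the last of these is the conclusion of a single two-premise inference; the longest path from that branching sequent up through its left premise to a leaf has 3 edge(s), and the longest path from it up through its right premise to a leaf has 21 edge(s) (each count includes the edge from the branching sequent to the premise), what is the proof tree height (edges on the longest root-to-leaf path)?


Longest path through the left premise: 3 edges (measured from the branching sequent)
Longest path through the right premise: 21 edges
Height of the subtree rooted at the branching sequent: max(3, 21) = 21
The branching sequent sits 12 edges above the root (the chain of one-premise inferences), so height = 21 + 12 = 33

33


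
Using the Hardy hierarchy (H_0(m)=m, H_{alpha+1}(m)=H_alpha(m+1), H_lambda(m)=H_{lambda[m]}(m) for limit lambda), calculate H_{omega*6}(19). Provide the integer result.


H_{omega*6}(19):
For the Hardy hierarchy, H_{omega*k}(n) = 2^k * n.
2^6 = 64.
64 * 19 = 1216

1216


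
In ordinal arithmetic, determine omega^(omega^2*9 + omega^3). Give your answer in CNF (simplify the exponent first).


omega^(omega^2*9 + omega^3):
In ordinal addition a term is absorbed by a following term of strictly larger exponent: 2 < 3, so omega^2*9 + omega^3 = omega^3.
omega raised to a CNF ordinal is a single CNF term: Result = omega^(omega^3)

omega^(omega^3)


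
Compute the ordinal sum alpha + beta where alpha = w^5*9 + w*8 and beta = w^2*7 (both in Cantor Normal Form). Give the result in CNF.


Ordinal addition (w^5*9 + w*8) + w^2*7:
alpha's leading term has exponent 5 > beta's exponent 2, so it survives.
alpha's tail term has exponent 1 < beta's exponent 2, so it is absorbed by beta.
In ordinal addition, any term followed by a strictly larger-exponent term is absorbed.
Result = w^5*9 + w^2*7

w^5*9 + w^2*7


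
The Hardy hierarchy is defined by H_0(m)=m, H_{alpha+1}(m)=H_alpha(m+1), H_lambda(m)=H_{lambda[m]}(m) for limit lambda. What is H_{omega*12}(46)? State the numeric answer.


H_{omega*12}(46):
For the Hardy hierarchy, H_{omega*k}(n) = 2^k * n.
2^12 = 4096.
4096 * 46 = 188416

188416


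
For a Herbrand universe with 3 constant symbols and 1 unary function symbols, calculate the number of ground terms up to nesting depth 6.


Herbrand terms by depth:
Depth 0: 3 constants
Depth 1: 3 new terms (running total: 6)
Depth 2: 3 new terms (running total: 9)
Depth 3: 3 new terms (running total: 12)
Depth 4: 3 new terms (running total: 15)
Depth 5: 3 new terms (running total: 18)
Depth 6: 3 new terms (running total: 21)
Total distinct ground terms = 21

21


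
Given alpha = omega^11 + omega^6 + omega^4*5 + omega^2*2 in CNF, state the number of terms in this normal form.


CNF: omega^11 + omega^6 + omega^4*5 + omega^2*2
Count the summands separated by '+':
  term 1: omega^11
  term 2: omega^6
  term 3: omega^4*5
  term 4: omega^2*2
Total terms = 4

4


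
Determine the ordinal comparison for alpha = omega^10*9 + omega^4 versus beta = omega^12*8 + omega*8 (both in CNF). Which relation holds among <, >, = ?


Compare term by term from highest exponent:
alpha = omega^10*9 + omega^4
beta = omega^12*8 + omega*8
Term 1: alpha has omega^10*9, beta has omega^12*8
Term 2: alpha has omega^4*1, beta has omega^1*8
Result: alpha < beta

alpha < beta


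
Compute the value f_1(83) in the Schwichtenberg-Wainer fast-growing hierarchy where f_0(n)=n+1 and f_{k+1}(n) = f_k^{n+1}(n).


f_1(83) = f_0^84(83)
f_0 adds 1 each time, applied 84 times.
f_1(83) = 83 + 84 = 167

167


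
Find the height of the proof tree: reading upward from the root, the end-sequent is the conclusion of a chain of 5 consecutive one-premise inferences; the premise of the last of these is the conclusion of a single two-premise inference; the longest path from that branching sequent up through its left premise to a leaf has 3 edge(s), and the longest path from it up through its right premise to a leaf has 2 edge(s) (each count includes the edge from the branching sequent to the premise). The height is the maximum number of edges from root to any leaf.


Longest path through the left premise: 3 edges (measured from the branching sequent)
Longest path through the right premise: 2 edges
Height of the subtree rooted at the branching sequent: max(3, 2) = 3
The branching sequent sits 5 edges above the root (the chain of one-premise inferences), so height = 3 + 5 = 8

8


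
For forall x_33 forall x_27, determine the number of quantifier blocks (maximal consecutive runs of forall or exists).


Alternations = 0.
Blocks = alternations + 1 = 1

1


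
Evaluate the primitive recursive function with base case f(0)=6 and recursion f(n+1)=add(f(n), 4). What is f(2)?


f(0) = 6
f(1) = add(f(0), 4) = add(6, 4) = 10
f(2) = add(f(1), 4) = add(10, 4) = 14


14


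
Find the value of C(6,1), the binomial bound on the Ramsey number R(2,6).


R(2,6) <= C(2+6-2, 2-1) = C(6, 1)
C(6, 1) = 6! / (1! * 5!)
= 6

6


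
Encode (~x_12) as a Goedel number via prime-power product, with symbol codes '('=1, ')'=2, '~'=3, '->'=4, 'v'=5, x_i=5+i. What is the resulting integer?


Formula: (~x_12)
Symbol codes: [1, 3, 17, 2]
Primes: [2, 3, 5, 7]
p_1^1 = 2^1 = 2
p_2^3 = 3^3 = 27
p_3^17 = 5^17 = 762939453125
p_4^2 = 7^2 = 49
Product = 2018737792968750

2018737792968750


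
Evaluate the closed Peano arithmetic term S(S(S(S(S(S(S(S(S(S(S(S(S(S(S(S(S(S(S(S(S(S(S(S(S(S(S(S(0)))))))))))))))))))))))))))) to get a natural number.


Counting successors applied to 0:
28 applications of S to 0 = 28

28


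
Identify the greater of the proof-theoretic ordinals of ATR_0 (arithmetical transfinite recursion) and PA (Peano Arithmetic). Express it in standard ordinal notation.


Proof-theoretic ordinal of ATR_0 (arithmetical transfinite recursion): Gamma_0
Proof-theoretic ordinal of PA (Peano Arithmetic): epsilon_0
Comparing: epsilon_0 < Gamma_0.
The larger ordinal is Gamma_0 (from ATR_0 (arithmetical transfinite recursion)).

Gamma_0


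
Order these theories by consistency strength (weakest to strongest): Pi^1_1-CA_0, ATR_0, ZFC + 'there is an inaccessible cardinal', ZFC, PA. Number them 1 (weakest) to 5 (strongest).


Ordering by consistency strength:
1. PA
2. ATR_0
3. Pi^1_1-CA_0
4. ZFC
5. ZFC + 'there is an inaccessible cardinal'


Pi^1_1-CA_0=3, ATR_0=2, ZFC + 'there is an inaccessible cardinal'=5, ZFC=4, PA=1


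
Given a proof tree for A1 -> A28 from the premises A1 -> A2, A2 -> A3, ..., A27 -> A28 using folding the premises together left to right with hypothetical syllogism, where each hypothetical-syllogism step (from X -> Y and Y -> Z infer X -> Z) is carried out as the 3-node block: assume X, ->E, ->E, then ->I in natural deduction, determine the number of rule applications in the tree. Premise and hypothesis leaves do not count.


There are 27 premises in the chain. The first HS step combines premises 1 and 2; each further premise needs one more HS step.
So 27 premises require 27 - 1 = 26 hypothetical-syllogism steps.
Each HS step uses 3 inference nodes (->E, ->E, ->I).
26 * 3 = 78 total inference nodes.

78


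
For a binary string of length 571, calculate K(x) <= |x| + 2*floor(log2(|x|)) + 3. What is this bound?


floor(log2(571)) = 9
2 * 9 = 18
K(x) <= 571 + 18 + 3 = 592

592


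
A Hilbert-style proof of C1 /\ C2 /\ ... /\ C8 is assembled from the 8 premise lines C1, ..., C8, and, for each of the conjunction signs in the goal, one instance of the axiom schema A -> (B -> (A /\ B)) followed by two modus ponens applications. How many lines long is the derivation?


Conjoining 8 premises:
- 8 premise lines
- the goal has 7 conjunction signs; each costs 1 axiom instance + 2 MP = 3 lines: 3 * 7 = 21
Total = 8 + 21 = 29 lines.

29


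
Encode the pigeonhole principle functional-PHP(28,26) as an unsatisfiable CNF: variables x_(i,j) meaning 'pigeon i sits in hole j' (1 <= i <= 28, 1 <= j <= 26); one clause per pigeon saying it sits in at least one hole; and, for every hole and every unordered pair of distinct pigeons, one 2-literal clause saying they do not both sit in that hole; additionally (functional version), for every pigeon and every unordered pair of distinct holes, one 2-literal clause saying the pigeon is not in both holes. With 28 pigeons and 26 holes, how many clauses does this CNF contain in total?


functional-PHP(28,26): 28 pigeons, 26 holes, 28*26 = 728 variables.
- pigeon clauses: one per pigeon -> 28 clauses
- hole clauses: 26 holes * C(28,2) = 26 * 378 -> 9828 clauses
- functional clauses: 28 pigeons * C(26,2) = 28 * 325 -> 9100 clauses
Total clauses = 28 + 9828 + 9100 = 18956

18956


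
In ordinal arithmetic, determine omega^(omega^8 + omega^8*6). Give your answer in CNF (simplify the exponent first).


omega^(omega^8 + omega^8*6):
Both terms of the exponent have the same exponent 8, so they merge: omega^8 + omega^8*6 = omega^8*(1+6) = omega^8*7.
omega raised to a CNF ordinal is a single CNF term: Result = omega^(omega^8*7)

omega^(omega^8*7)


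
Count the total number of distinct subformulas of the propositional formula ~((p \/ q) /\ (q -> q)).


Formula: ~((p \/ q) /\ (q -> q))
Subformulas found:
  1. q
  2. p
  3. (q -> q)
  4. (p \/ q)
  5. ((p \/ q) /\ (q -> q))
  6. ~((p \/ q) /\ (q -> q))
Total distinct subformulas = 6

6


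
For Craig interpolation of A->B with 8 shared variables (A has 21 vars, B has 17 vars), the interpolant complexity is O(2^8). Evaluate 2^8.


Shared atoms = 8
Craig interpolant size bound = 2^8
= 256

256


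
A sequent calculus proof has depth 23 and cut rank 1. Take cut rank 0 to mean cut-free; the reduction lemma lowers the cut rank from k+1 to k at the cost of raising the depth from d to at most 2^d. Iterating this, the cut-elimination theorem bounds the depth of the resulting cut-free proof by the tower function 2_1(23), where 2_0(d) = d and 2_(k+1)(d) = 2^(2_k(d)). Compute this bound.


Each rank reduction sends depth d to at most 2^d; cut rank r needs r reductions.
2_0(23) = 23
2_1(23) = 2^23 = 8388608
Cut-free depth bound = 8388608

8388608


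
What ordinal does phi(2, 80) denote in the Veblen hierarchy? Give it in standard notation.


phi(2, 80):
phi(2, beta) = zeta_beta (the beta-th zeta number, fixed point of epsilon).
phi(2, 80) = zeta_80

zeta_80


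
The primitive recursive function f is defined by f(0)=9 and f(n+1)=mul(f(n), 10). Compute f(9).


f(0) = 9
f(1) = mul(f(0), 10) = mul(9, 10) = 90
f(2) = mul(f(1), 10) = mul(90, 10) = 900
f(3) = mul(f(2), 10) = mul(900, 10) = 9000
f(4) = mul(f(3), 10) = mul(9000, 10) = 90000
f(5) = mul(f(4), 10) = mul(90000, 10) = 900000
f(6) = mul(f(5), 10) = mul(900000, 10) = 9000000
f(7) = mul(f(6), 10) = mul(9000000, 10) = 90000000
f(8) = mul(f(7), 10) = mul(90000000, 10) = 900000000
f(9) = mul(f(8), 10) = mul(900000000, 10) = 9000000000


9000000000


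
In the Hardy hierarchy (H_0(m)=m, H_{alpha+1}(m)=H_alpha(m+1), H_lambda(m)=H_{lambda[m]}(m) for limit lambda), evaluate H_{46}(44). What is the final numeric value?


H_46(44):
For finite ordinals k, H_k(n) = n + k (each successor step adds 1).
H_46(44) = 44 + 46 = 90

90


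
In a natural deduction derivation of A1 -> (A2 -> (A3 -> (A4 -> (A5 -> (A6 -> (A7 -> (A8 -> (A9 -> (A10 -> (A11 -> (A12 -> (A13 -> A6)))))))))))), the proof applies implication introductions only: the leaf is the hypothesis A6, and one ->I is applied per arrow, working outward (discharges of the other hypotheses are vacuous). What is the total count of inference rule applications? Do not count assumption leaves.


The formula has 13 arrows (->); its innermost consequent A6 is one of the antecedents,
so the proof starts from the hypothesis leaf A6 (not a rule application) and closes one arrow per ->I.
Building A1 -> (A2 -> (A3 -> (A4 -> (A5 -> (A6 -> (A7 -> (A8 -> (A9 -> (A10 -> (A11 -> (A12 -> (A13 -> A6)))))))))))) therefore takes 13 nested implication introductions.
Total inference nodes = 13

13


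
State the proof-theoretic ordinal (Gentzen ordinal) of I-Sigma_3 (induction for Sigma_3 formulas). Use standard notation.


The proof-theoretic ordinal of I-Sigma_3 (induction for Sigma_3 formulas) is a standard result in ordinal analysis.
This ordinal is the supremum of order types of primitive recursive well-orderings
that the theory can prove to be well-ordered.
For I-Sigma_3 (induction for Sigma_3 formulas), the proof-theoretic ordinal is omega^(omega^(omega^omega)).

omega^(omega^(omega^omega))


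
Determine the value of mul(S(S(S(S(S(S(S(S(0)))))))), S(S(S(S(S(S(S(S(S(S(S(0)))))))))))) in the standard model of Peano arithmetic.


mul(S^8(0), S^11(0)):
S^8(0) = 8
S^11(0) = 11
8 * 11 = 88

88


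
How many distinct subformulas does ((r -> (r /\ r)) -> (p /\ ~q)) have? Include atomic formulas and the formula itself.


Formula: ((r -> (r /\ r)) -> (p /\ ~q))
Subformulas found:
  1. q
  2. r
  3. p
  4. ~q
  5. (r /\ r)
  6. (p /\ ~q)
  7. (r -> (r /\ r))
  8. ((r -> (r /\ r)) -> (p /\ ~q))
Total distinct subformulas = 8

8


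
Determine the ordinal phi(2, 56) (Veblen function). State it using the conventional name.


phi(2, 56):
phi(2, beta) = zeta_beta (the beta-th zeta number, fixed point of epsilon).
phi(2, 56) = zeta_56

zeta_56


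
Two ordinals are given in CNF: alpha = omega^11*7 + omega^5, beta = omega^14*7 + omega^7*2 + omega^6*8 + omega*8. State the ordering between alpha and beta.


Compare term by term from highest exponent:
alpha = omega^11*7 + omega^5
beta = omega^14*7 + omega^7*2 + omega^6*8 + omega*8
Term 1: alpha has omega^11*7, beta has omega^14*7
Term 2: alpha has omega^5*1, beta has omega^7*2
Term 3: alpha has omega^0*0, beta has omega^6*8
Term 4: alpha has omega^0*0, beta has omega^1*8
Result: alpha < beta

alpha < beta


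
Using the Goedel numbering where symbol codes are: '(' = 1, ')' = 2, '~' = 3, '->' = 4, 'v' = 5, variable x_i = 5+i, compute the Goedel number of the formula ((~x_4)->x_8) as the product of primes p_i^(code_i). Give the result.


Formula: ((~x_4)->x_8)
Symbol codes: [1, 1, 3, 9, 2, 4, 13, 2]
Primes: [2, 3, 5, 7, 11, 13, 17, 19]
p_1^1 = 2^1 = 2
p_2^1 = 3^1 = 3
p_3^3 = 5^3 = 125
p_4^9 = 7^9 = 40353607
p_5^2 = 11^2 = 121
p_6^4 = 13^4 = 28561
p_7^13 = 17^13 = 9904578032905937
p_8^2 = 19^2 = 361
Product = 373977593701657397648626212121589250

373977593701657397648626212121589250


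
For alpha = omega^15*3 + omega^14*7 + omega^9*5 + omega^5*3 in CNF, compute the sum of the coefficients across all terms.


CNF: omega^15*3 + omega^14*7 + omega^9*5 + omega^5*3
Coefficients: 3 + 7 + 5 + 3 = 18

18


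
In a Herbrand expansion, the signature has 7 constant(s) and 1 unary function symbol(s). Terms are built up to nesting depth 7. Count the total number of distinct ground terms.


Herbrand terms by depth:
Depth 0: 7 constants
Depth 1: 7 new terms (running total: 14)
Depth 2: 7 new terms (running total: 21)
Depth 3: 7 new terms (running total: 28)
Depth 4: 7 new terms (running total: 35)
Depth 5: 7 new terms (running total: 42)
Depth 6: 7 new terms (running total: 49)
Depth 7: 7 new terms (running total: 56)
Total distinct ground terms = 56

56


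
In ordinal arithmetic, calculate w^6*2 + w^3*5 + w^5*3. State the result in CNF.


Ordinal addition (w^6*2 + w^3*5) + w^5*3:
alpha's leading term has exponent 6 > beta's exponent 5, so it survives.
alpha's tail term has exponent 3 < beta's exponent 5, so it is absorbed by beta.
In ordinal addition, any term followed by a strictly larger-exponent term is absorbed.
Result = w^6*2 + w^5*3

w^6*2 + w^5*3


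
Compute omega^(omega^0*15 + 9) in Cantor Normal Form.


omega^(omega^0*15 + 9):
omega^0 = 1, so the exponent is 15 + 9 = 24 (finite ordinal addition).
Result = omega^24, already a single CNF term.

omega^24


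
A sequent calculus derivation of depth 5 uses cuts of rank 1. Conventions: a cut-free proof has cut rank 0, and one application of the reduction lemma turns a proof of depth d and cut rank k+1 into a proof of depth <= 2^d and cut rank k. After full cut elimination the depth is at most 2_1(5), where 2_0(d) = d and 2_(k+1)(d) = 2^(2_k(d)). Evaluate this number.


Each rank reduction sends depth d to at most 2^d; cut rank r needs r reductions.
2_0(5) = 5
2_1(5) = 2^5 = 32
Cut-free depth bound = 32

32


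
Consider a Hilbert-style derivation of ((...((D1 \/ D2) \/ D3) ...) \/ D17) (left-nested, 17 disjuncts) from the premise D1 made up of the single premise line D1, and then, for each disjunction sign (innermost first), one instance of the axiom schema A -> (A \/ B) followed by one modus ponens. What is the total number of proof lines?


Building the left-nested 17-ary disjunction from D1:
- 1 premise line (D1)
- 17 disjuncts means 16 disjunction signs; each needs 1 axiom instance + 1 MP = 2 lines: 2 * 16 = 32
Total = 1 + 32 = 33 lines.

33


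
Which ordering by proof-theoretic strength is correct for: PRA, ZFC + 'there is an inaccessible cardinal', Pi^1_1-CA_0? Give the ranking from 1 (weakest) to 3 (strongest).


Ordering by consistency strength:
1. PRA
2. Pi^1_1-CA_0
3. ZFC + 'there is an inaccessible cardinal'


PRA=1, ZFC + 'there is an inaccessible cardinal'=3, Pi^1_1-CA_0=2


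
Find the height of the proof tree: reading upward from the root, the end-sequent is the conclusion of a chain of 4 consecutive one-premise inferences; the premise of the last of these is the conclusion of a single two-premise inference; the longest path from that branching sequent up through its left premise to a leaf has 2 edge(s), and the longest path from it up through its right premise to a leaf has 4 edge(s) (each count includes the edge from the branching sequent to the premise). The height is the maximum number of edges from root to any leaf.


Longest path through the left premise: 2 edges (measured from the branching sequent)
Longest path through the right premise: 4 edges
Height of the subtree rooted at the branching sequent: max(2, 4) = 4
The branching sequent sits 4 edges above the root (the chain of one-premise inferences), so height = 4 + 4 = 8

8


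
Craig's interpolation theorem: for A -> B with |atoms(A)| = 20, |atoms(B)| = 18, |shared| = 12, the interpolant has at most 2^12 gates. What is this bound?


Shared atoms = 12
Craig interpolant size bound = 2^12
= 4096

4096


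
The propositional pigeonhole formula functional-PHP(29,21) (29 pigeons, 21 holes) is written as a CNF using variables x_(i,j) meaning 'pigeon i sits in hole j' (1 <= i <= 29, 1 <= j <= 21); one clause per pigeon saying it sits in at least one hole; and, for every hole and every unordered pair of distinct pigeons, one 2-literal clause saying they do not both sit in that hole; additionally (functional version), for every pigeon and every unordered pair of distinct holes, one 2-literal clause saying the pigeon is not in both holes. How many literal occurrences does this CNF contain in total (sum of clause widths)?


functional-PHP(29,21): 29 pigeons, 21 holes, 29*21 = 609 variables.
- pigeon clauses: one per pigeon -> 29 clauses of width 21 -> 609 literals
- hole clauses: 21 holes * C(29,2) = 21 * 406 -> 8526 clauses of width 2 -> 17052 literals
- functional clauses: 29 pigeons * C(21,2) = 29 * 210 -> 6090 clauses of width 2 -> 12180 literals
Total literal occurrences = 609 + 17052 + 12180 = 29841

29841


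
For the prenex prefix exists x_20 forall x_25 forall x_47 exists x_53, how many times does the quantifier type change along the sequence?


Walk the prefix and count type changes:
  position 1: exists -> forall <-- alternation
  position 2: forall -> forall
  position 3: forall -> exists <-- alternation
Total alternations = 2

2


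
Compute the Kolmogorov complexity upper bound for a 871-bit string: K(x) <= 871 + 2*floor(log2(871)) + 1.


floor(log2(871)) = 9
2 * 9 = 18
K(x) <= 871 + 18 + 1 = 890

890


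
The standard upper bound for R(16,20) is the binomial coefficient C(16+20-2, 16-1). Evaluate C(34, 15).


R(16,20) <= C(16+20-2, 16-1) = C(34, 15)
C(34, 15) = 34! / (15! * 19!)
= 1855967520

1855967520


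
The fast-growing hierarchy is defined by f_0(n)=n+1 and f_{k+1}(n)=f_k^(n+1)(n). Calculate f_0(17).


f_0(17) = 17 + 1 = 18

18


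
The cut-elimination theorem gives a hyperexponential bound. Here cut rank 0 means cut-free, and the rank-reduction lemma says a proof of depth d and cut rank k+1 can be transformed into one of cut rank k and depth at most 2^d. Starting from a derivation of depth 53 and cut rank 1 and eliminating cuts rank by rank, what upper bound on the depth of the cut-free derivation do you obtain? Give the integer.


Each rank reduction sends depth d to at most 2^d; cut rank r needs r reductions.
2_0(53) = 53
2_1(53) = 2^53 = 9007199254740992
Cut-free depth bound = 9007199254740992

9007199254740992


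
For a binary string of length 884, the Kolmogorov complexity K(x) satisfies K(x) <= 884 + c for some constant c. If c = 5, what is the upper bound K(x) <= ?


K(x) <= |x| + c = 884 + 5 = 889

889


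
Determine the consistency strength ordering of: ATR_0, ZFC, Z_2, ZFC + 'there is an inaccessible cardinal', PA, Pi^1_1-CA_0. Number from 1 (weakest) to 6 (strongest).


Ordering by consistency strength:
1. PA
2. ATR_0
3. Pi^1_1-CA_0
4. Z_2
5. ZFC
6. ZFC + 'there is an inaccessible cardinal'


ATR_0=2, ZFC=5, Z_2=4, ZFC + 'there is an inaccessible cardinal'=6, PA=1, Pi^1_1-CA_0=3


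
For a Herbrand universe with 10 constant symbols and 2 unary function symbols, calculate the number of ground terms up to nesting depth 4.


Herbrand terms by depth:
Depth 0: 10 constants
Depth 1: 20 new terms (running total: 30)
Depth 2: 40 new terms (running total: 70)
Depth 3: 80 new terms (running total: 150)
Depth 4: 160 new terms (running total: 310)
Total distinct ground terms = 310

310


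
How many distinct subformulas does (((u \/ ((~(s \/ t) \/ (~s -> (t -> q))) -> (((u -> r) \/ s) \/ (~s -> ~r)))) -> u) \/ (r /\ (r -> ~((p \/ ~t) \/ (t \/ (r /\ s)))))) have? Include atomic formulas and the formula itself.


Formula: (((u \/ ((~(s \/ t) \/ (~s -> (t -> q))) -> (((u -> r) \/ s) \/ (~s -> ~r)))) -> u) \/ (r /\ (r -> ~((p \/ ~t) \/ (t \/ (r /\ s))))))
Subformulas found:
  1. r
  2. p
  3. q
  4. u
  5. s
  6. t
  7. ~t
  8. ~r
  9. ~s
  10. (t -> q)
  11. (u -> r)
  12. (r /\ s)
  13. (s \/ t)
  14. (p \/ ~t)
  15. ~(s \/ t)
  16. (~s -> ~r)
  17. ((u -> r) \/ s)
  18. (t \/ (r /\ s))
  19. (~s -> (t -> q))
  20. ((p \/ ~t) \/ (t \/ (r /\ s)))
  21. ~((p \/ ~t) \/ (t \/ (r /\ s)))
  22. (((u -> r) \/ s) \/ (~s -> ~r))
  23. (~(s \/ t) \/ (~s -> (t -> q)))
  24. (r -> ~((p \/ ~t) \/ (t \/ (r /\ s))))
  25. (r /\ (r -> ~((p \/ ~t) \/ (t \/ (r /\ s)))))
  26. ((~(s \/ t) \/ (~s -> (t -> q))) -> (((u -> r) \/ s) \/ (~s -> ~r)))
  27. (u \/ ((~(s \/ t) \/ (~s -> (t -> q))) -> (((u -> r) \/ s) \/ (~s -> ~r))))
  28. ((u \/ ((~(s \/ t) \/ (~s -> (t -> q))) -> (((u -> r) \/ s) \/ (~s -> ~r)))) -> u)
  29. (((u \/ ((~(s \/ t) \/ (~s -> (t -> q))) -> (((u -> r) \/ s) \/ (~s -> ~r)))) -> u) \/ (r /\ (r -> ~((p \/ ~t) \/ (t \/ (r /\ s))))))
Total distinct subformulas = 29

29


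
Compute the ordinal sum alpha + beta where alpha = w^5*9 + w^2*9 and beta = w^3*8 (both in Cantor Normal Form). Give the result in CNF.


Ordinal addition (w^5*9 + w^2*9) + w^3*8:
alpha's leading term has exponent 5 > beta's exponent 3, so it survives.
alpha's tail term has exponent 2 < beta's exponent 3, so it is absorbed by beta.
In ordinal addition, any term followed by a strictly larger-exponent term is absorbed.
Result = w^5*9 + w^3*8

w^5*9 + w^3*8


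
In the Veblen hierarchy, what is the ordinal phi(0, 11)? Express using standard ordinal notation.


phi(0, 11):
phi(0, beta) = omega^beta by definition.
phi(0, 11) = omega^11

omega^11


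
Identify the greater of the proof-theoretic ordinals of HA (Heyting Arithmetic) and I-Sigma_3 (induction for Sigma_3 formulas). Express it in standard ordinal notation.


Proof-theoretic ordinal of HA (Heyting Arithmetic): epsilon_0
Proof-theoretic ordinal of I-Sigma_3 (induction for Sigma_3 formulas): omega^(omega^(omega^omega))
Comparing: omega^(omega^(omega^omega)) < epsilon_0.
The larger ordinal is epsilon_0 (from HA (Heyting Arithmetic)).

epsilon_0


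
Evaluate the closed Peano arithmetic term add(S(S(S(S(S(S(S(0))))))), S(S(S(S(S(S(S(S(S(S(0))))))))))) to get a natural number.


add(S^7(0), S^10(0)):
S^7(0) = 7
S^10(0) = 10
7 + 10 = 17

17


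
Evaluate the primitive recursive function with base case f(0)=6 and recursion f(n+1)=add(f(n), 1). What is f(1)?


f(0) = 6
f(1) = add(f(0), 1) = add(6, 1) = 7


7


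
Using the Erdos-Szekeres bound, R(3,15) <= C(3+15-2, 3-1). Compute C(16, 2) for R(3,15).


R(3,15) <= C(3+15-2, 3-1) = C(16, 2)
C(16, 2) = 16! / (2! * 14!)
= 120

120


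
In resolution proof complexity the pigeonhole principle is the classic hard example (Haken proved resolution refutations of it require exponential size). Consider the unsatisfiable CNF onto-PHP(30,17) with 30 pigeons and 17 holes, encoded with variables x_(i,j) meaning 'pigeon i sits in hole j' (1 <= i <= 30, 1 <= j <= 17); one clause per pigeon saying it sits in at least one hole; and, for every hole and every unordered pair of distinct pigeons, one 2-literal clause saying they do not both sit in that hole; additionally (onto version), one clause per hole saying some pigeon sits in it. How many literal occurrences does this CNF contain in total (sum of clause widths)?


onto-PHP(30,17): 30 pigeons, 17 holes, 30*17 = 510 variables.
- pigeon clauses: one per pigeon -> 30 clauses of width 17 -> 510 literals
- hole clauses: 17 holes * C(30,2) = 17 * 435 -> 7395 clauses of width 2 -> 14790 literals
- onto clauses: one per hole -> 17 clauses of width 30 -> 510 literals
Total literal occurrences = 510 + 14790 + 510 = 15810

15810
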